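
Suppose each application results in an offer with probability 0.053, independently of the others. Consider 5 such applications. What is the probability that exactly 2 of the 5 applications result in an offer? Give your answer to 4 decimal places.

0.0239

X ~ Binomial(n=5, p=0.053).
P(X=2) = C(5,2) · p^2 · (1−p)^3
= 10 · 0.002809 · 0.84928 = 0.023856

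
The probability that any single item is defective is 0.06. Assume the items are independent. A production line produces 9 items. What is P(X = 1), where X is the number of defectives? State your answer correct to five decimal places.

X ~ Binomial(n=9, p=0.06).
P(X=1) = C(9,1) · p^1 · (1−p)^8
= 9 · 0.06 · 0.60957 = 0.3291672

0.32917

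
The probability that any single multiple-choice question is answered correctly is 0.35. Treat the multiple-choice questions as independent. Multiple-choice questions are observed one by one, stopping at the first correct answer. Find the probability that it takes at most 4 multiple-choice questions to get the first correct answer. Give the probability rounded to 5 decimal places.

Y = number of multiple-choice questions to the first success; geometric, p = 0.35.
P(Y ≤ 4) = 1 − (1−p)^4 = 1 − 0.1785063 = 0.8214938

0.82149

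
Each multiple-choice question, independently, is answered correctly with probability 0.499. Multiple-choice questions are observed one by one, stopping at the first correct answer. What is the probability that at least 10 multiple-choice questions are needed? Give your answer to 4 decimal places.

Y = number of multiple-choice questions to the first success; geometric, p = 0.499.
P(Y > 9) = P(first 9 all fail) = (1−p)^9 = 0.001989

0.0020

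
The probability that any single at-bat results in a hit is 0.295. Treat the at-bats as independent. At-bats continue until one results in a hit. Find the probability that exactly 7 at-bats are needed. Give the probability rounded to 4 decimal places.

Geometric (trials to first success), p = 0.295.
P(Y = 7) = (1−p)^6 · p = 0.12278 · 0.295 = 0.036221

0.0362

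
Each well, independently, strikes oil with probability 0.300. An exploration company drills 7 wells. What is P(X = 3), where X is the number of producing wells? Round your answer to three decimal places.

X ~ Binomial(n=7, p=0.30).
P(X=3) = C(7,3) · p^3 · (1−p)^4
= 35 · 0.027 · 0.2401 = 0.22689

0.227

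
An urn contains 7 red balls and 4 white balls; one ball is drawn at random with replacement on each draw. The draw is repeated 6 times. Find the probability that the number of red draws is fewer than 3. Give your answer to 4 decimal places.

0.1328

X ~ Binomial(6, 0.636364); P(X ≤ 2) = Σ C(6,k) p^k (1−p)^(6−k) over k:
  k=0: C(6,0)·0.636364^0·0.363636^6 = 0.002312
  k=1: C(6,1)·0.636364^1·0.363636^5 = 0.024277
  k=2: C(6,2)·0.636364^2·0.363636^4 = 0.106211
Total = 0.132800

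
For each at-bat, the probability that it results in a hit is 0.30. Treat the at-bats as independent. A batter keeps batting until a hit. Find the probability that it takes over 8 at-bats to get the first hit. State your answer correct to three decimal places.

0.058

Y = number of at-bats to the first success; geometric, p = 0.30.
P(Y > 8) = P(first 8 all fail) = (1−p)^8 = 0.05765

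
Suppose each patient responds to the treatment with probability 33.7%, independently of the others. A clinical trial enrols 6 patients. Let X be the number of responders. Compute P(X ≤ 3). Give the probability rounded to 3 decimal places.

X ~ Binomial(6, 0.337); P(X ≤ 3) = Σ C(6,k) p^k (1−p)^(6−k) over k:
  k=0: C(6,0)·0.337^0·0.663^6 = 0.08493
  k=1: C(6,1)·0.337^1·0.663^5 = 0.25903
  k=2: C(6,2)·0.337^2·0.663^4 = 0.32916
  k=3: C(6,3)·0.337^3·0.663^3 = 0.22308
Total = 0.89620

0.896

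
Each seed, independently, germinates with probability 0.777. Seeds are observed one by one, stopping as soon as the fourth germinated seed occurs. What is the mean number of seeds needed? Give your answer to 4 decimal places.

Y = total seeds until the fourth success; negative binomial with r=4, p=0.777.
E[Y] = r / p = 4 / 0.777 = 5.148005

5.1480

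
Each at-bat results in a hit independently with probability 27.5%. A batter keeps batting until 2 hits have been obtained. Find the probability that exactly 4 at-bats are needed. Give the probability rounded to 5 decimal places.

0.11925

Y = trial on which the second success occurs; negative binomial, r=2, p=0.275.
P(Y=4) = C(3,1) · p^2 · (1−p)^2
= 3 · 0.075625 · 0.52563 = 0.1192512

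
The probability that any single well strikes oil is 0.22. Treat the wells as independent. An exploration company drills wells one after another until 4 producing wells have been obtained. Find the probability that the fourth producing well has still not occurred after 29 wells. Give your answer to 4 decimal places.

Needing more than 29 wells ⇔ fewer than 4 successes in the first 29. With X ~ Binomial(29, 0.22), P(Y > 29) = P(X ≤ 3).
  k=0: C(29,0)·0.22^0·0.78^29 = 0.000743
  k=1: C(29,1)·0.22^1·0.78^28 = 0.006074
  k=2: C(29,2)·0.22^2·0.78^27 = 0.023984
  k=3: C(29,3)·0.22^3·0.78^26 = 0.060883
P(X ≤ 3) = 0.091684

0.0917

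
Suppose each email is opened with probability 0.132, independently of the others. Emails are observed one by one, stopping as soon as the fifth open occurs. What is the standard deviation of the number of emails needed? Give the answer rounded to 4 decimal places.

15.7823

Y = total emails until the fifth success; negative binomial with r=5, p=0.132.
SD(Y) = √[r(1−p)/p²] = √(249.081726) = 15.782323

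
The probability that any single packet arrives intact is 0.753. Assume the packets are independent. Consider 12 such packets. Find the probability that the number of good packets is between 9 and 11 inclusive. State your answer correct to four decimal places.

0.6248

X ~ Binomial(12, 0.753); P(9 ≤ X ≤ 11) = Σ C(12,k) p^k (1−p)^(12−k) over k:
  k=9: C(12,9)·0.753^9·0.247^3 = 0.258029
  k=10: C(12,10)·0.753^10·0.247^2 = 0.235987
  k=11: C(12,11)·0.753^11·0.247^1 = 0.130805
Total = 0.624820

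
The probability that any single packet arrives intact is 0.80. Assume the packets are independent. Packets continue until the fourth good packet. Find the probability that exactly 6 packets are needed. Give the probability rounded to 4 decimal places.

0.1638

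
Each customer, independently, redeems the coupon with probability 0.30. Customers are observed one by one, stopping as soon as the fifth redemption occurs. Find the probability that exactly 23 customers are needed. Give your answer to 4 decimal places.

0.0289

Y = trial on which the fifth success occurs; negative binomial, r=5, p=0.30.
P(Y=23) = C(22,4) · p^5 · (1−p)^18
= 7315 · 0.00243 · 0.0016284 = 0.028946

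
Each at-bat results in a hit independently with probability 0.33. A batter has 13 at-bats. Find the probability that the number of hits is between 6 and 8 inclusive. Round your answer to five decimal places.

X ~ Binomial(13, 0.33); P(6 ≤ X ≤ 8) = Σ C(13,k) p^k (1−p)^(13−k) over k:
  k=6: C(13,6)·0.33^6·0.67^7 = 0.1343150
  k=7: C(13,7)·0.33^7·0.67^6 = 0.0661552
  k=8: C(13,8)·0.33^8·0.67^5 = 0.0244379
Total = 0.2249081

0.22491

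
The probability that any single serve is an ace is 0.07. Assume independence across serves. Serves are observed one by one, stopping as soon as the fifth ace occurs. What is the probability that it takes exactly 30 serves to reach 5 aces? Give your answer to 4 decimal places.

Y = trial on which the fifth success occurs; negative binomial, r=5, p=0.07.
P(Y=30) = C(29,4) · p^5 · (1−p)^25
= 23751 · 1.6807e-06 · 0.16296 = 0.006505

0.0065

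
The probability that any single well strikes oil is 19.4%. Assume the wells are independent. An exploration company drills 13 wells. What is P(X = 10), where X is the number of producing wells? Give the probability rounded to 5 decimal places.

X ~ Binomial(n=13, p=0.194).
P(X=10) = C(13,10) · p^10 · (1−p)^3
= 286 · 7.5512e-08 · 0.52361 = 0.0000113

0.00001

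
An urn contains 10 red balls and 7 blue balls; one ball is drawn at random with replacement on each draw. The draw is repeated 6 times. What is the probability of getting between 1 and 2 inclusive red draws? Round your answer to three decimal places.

X ~ Binomial(6, 0.588235); P(1 ≤ X ≤ 2) = Σ C(6,k) p^k (1−p)^(6−k) over k:
  k=1: C(6,1)·0.588235^1·0.411765^5 = 0.04178
  k=2: C(6,2)·0.588235^2·0.411765^4 = 0.14921
Total = 0.19099

0.191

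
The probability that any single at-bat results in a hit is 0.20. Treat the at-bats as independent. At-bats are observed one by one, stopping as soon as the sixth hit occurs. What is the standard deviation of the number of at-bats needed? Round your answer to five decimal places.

10.95445

Y = total at-bats until the sixth success; negative binomial with r=6, p=0.20.
SD(Y) = √[r(1−p)/p²] = √(120.0000000) = 10.9544512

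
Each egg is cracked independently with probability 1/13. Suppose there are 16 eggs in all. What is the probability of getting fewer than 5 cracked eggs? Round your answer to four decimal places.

X ~ Binomial(16, 0.076923); P(X ≤ 4) = Σ C(16,k) p^k (1−p)^(16−k) over k:
  k=0: C(16,0)·0.076923^0·0.923077^16 = 0.277847
  k=1: C(16,1)·0.076923^1·0.923077^15 = 0.370463
  k=2: C(16,2)·0.076923^2·0.923077^14 = 0.231539
  k=3: C(16,3)·0.076923^3·0.923077^13 = 0.090043
  k=4: C(16,4)·0.076923^4·0.923077^12 = 0.024387
Total = 0.994280

0.9943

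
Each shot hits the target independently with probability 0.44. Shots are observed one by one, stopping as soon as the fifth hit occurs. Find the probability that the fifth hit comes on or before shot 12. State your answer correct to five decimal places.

Finishing within 12 shots ⇔ at least 5 successes in the first 12. With X ~ Binomial(12, 0.44), P(Y ≤ 12) = 1 − P(X ≤ 4).
  k=0: C(12,0)·0.44^0·0.56^12 = 0.0009512
  k=1: C(12,1)·0.44^1·0.56^11 = 0.0089681
  k=2: C(12,2)·0.44^2·0.56^10 = 0.0387552
  k=3: C(12,3)·0.44^3·0.56^9 = 0.1015016
  k=4: C(12,4)·0.44^4·0.56^8 = 0.1794404
1 − 0.3296164 = 0.6703836

0.67038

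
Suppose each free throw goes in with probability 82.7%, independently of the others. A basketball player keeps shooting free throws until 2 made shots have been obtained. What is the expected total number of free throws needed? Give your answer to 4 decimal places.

Y = total free throws until the second success; negative binomial with r=2, p=0.827.
E[Y] = r / p = 2 / 0.827 = 2.418380

2.4184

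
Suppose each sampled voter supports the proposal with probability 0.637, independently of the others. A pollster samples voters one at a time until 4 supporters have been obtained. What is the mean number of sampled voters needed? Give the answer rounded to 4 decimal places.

Y = total sampled voters until the fourth success; negative binomial with r=4, p=0.637.
E[Y] = r / p = 4 / 0.637 = 6.279435

6.2794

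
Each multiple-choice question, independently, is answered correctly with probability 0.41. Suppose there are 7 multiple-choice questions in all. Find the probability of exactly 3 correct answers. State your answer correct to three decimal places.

0.292

X ~ Binomial(n=7, p=0.41).
P(X=3) = C(7,3) · p^3 · (1−p)^4
= 35 · 0.068921 · 0.12117 = 0.29230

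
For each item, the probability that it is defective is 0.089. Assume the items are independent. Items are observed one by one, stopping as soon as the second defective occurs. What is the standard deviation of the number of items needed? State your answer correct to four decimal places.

15.1665

Y = total items until the second success; negative binomial with r=2, p=0.089.
SD(Y) = √[r(1−p)/p²] = √(230.021462) = 15.166458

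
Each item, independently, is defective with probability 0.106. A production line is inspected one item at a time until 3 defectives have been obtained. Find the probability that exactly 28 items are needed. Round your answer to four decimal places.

0.0254

Y = trial on which the third success occurs; negative binomial, r=3, p=0.106.
P(Y=28) = C(27,2) · p^3 · (1−p)^25
= 351 · 0.001191 · 0.060735 = 0.025390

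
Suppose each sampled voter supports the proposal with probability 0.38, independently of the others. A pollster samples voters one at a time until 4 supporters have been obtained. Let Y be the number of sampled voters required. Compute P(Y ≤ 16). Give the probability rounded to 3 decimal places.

Finishing within 16 sampled voters ⇔ at least 4 successes in the first 16. With X ~ Binomial(16, 0.38), P(Y ≤ 16) = 1 − P(X ≤ 3).
  k=0: C(16,0)·0.38^0·0.62^16 = 0.00048
  k=1: C(16,1)·0.38^1·0.62^15 = 0.00467
  k=2: C(16,2)·0.38^2·0.62^14 = 0.02149
  k=3: C(16,3)·0.38^3·0.62^13 = 0.06147
1 − 0.08811 = 0.91189

0.912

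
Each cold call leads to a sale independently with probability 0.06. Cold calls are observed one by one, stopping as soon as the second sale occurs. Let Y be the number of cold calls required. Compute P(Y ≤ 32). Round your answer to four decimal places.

0.5799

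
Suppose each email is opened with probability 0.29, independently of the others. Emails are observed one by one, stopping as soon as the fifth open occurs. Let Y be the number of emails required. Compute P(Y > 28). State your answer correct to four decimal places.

0.0594

Needing more than 28 emails ⇔ fewer than 5 successes in the first 28. With X ~ Binomial(28, 0.29), P(Y > 28) = P(X ≤ 4).
  k=0: C(28,0)·0.29^0·0.71^28 = 0.000068
  k=1: C(28,1)·0.29^1·0.71^27 = 0.000783
  k=2: C(28,2)·0.29^2·0.71^26 = 0.004315
  k=3: C(28,3)·0.29^3·0.71^25 = 0.015276
  k=4: C(28,4)·0.29^4·0.71^24 = 0.038996
P(X ≤ 4) = 0.059437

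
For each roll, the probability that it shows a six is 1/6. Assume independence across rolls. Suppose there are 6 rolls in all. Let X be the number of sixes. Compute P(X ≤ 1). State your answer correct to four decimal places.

0.7368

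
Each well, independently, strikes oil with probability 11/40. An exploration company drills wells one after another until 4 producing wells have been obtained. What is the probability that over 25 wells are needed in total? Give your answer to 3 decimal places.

Needing more than 25 wells ⇔ fewer than 4 successes in the first 25. With X ~ Binomial(25, 0.275), P(Y > 25) = P(X ≤ 3).
  k=0: C(25,0)·0.275^0·0.725^25 = 0.00032
  k=1: C(25,1)·0.275^1·0.725^24 = 0.00306
  k=2: C(25,2)·0.275^2·0.725^23 = 0.01392
  k=3: C(25,3)·0.275^3·0.725^22 = 0.04047
P(X ≤ 3) = 0.05777

0.058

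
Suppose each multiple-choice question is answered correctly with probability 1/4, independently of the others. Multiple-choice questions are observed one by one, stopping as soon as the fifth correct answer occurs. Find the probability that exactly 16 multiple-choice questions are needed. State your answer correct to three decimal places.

0.056

Y = trial on which the fifth success occurs; negative binomial, r=5, p=0.25.
P(Y=16) = C(15,4) · p^5 · (1−p)^11
= 1365 · 0.00097656 · 0.042235 = 0.05630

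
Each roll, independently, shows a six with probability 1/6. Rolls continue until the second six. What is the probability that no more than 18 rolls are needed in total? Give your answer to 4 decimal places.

0.8272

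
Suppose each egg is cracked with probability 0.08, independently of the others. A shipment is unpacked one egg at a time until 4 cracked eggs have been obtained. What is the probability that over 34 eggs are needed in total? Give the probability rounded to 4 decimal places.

0.7125

Needing more than 34 eggs ⇔ fewer than 4 successes in the first 34. With X ~ Binomial(34, 0.08), P(Y > 34) = P(X ≤ 3).
  k=0: C(34,0)·0.08^0·0.92^34 = 0.058720
  k=1: C(34,1)·0.08^1·0.92^33 = 0.173607
  k=2: C(34,2)·0.08^2·0.92^32 = 0.249088
  k=3: C(34,3)·0.08^3·0.92^31 = 0.231038
P(X ≤ 3) = 0.712454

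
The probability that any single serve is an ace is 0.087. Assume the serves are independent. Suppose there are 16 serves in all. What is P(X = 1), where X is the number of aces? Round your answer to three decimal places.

X ~ Binomial(n=16, p=0.087).
P(X=1) = C(16,1) · p^1 · (1−p)^15
= 16 · 0.087 · 0.25531 = 0.35539

0.355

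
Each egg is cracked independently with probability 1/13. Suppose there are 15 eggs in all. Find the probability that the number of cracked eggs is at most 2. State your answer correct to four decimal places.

0.8967

X ~ Binomial(15, 0.076923); P(X ≤ 2) = Σ C(15,k) p^k (1−p)^(15−k) over k:
  k=0: C(15,0)·0.076923^0·0.923077^15 = 0.301001
  k=1: C(15,1)·0.076923^1·0.923077^14 = 0.376252
  k=2: C(15,2)·0.076923^2·0.923077^13 = 0.219480
Total = 0.896733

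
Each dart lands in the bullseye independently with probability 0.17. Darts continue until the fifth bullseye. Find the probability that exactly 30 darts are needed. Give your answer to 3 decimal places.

0.032

Y = trial on which the fifth success occurs; negative binomial, r=5, p=0.17.
P(Y=30) = C(29,4) · p^5 · (1−p)^25
= 23751 · 0.00014199 · 0.0094831 = 0.03198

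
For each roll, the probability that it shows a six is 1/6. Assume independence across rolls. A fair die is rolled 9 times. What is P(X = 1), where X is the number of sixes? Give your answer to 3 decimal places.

0.349

X ~ Binomial(n=9, p=0.166667).
P(X=1) = C(9,1) · p^1 · (1−p)^8
= 9 · 0.16667 · 0.23257 = 0.34885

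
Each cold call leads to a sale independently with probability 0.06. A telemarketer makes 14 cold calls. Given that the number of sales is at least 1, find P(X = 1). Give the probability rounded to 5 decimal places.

X ~ Binomial(14, 0.06). Want P(X=1 | X≥1) = P(X=1) / P(X≥1).
P(X=1) = C(14,1)·0.06^1·0.94^13 = 0.3757867
P(X≥1) = 1 − 0.4205232 = 0.5794768
Ratio = 0.3757867 / 0.5794768 = 0.6484930

0.64849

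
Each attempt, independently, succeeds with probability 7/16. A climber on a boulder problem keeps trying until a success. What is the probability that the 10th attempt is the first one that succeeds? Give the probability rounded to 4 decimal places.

0.0025

Geometric (trials to first success), p = 0.4375.
P(Y = 10) = (1−p)^9 · p = 0.0056377 · 0.4375 = 0.002466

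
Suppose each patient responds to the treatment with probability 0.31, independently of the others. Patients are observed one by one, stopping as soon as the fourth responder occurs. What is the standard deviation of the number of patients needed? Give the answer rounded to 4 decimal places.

5.3591

Y = total patients until the fourth success; negative binomial with r=4, p=0.31.
SD(Y) = √[r(1−p)/p²] = √(28.720083) = 5.359112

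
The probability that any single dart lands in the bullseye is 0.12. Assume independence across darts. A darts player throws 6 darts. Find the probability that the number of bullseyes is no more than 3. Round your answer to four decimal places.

0.9975

X ~ Binomial(6, 0.12); P(X ≤ 3) = Σ C(6,k) p^k (1−p)^(6−k) over k:
  k=0: C(6,0)·0.12^0·0.88^6 = 0.464404
  k=1: C(6,1)·0.12^1·0.88^5 = 0.379967
  k=2: C(6,2)·0.12^2·0.88^4 = 0.129534
  k=3: C(6,3)·0.12^3·0.88^3 = 0.023552
Total = 0.997457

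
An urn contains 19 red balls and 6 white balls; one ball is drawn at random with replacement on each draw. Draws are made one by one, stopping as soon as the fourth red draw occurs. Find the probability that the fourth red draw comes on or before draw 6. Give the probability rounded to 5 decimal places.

0.84606

Finishing within 6 draws ⇔ at least 4 successes in the first 6. With X ~ Binomial(6, 0.76), P(Y ≤ 6) = 1 − P(X ≤ 3).
  k=0: C(6,0)·0.76^0·0.24^6 = 0.0001911
  k=1: C(6,1)·0.76^1·0.24^5 = 0.0036310
  k=2: C(6,2)·0.76^2·0.24^4 = 0.0287451
  k=3: C(6,3)·0.76^3·0.24^3 = 0.1213681
1 − 0.1539352 = 0.8460648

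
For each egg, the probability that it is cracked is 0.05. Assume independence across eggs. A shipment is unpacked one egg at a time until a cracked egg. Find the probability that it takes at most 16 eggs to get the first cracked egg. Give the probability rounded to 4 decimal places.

Y = number of eggs to the first success; geometric, p = 0.05.
P(Y ≤ 16) = 1 − (1−p)^16 = 1 − 0.440127 = 0.559873

0.5599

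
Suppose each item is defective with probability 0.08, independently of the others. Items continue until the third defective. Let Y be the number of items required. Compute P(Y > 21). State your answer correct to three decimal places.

0.766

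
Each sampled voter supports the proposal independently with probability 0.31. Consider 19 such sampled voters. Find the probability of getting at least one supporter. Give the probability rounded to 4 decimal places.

P(at least one) = 1 − P(none) = 1 − (1 − 0.31)^19
= 1 − 0.000867 = 0.999133

0.9991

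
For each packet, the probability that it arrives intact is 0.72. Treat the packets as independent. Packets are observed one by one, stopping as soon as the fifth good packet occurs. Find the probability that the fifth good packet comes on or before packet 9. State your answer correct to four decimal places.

Finishing within 9 packets ⇔ at least 5 successes in the first 9. With X ~ Binomial(9, 0.72), P(Y ≤ 9) = 1 − P(X ≤ 4).
  k=0: C(9,0)·0.72^0·0.28^9 = 0.000011
  k=1: C(9,1)·0.72^1·0.28^8 = 0.000245
  k=2: C(9,2)·0.72^2·0.28^7 = 0.002518
  k=3: C(9,3)·0.72^3·0.28^6 = 0.015109
  k=4: C(9,4)·0.72^4·0.28^5 = 0.058276
1 − 0.076158 = 0.923842

0.9238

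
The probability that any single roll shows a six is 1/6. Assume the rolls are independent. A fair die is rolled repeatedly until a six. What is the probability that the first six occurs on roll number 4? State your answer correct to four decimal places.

Geometric (trials to first success), p = 0.166667.
P(Y = 4) = (1−p)^3 · p = 0.5787 · 0.166667 = 0.096451

0.0965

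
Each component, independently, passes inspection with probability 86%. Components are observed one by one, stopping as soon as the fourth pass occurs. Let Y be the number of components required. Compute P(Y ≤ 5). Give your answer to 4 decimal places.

Finishing within 5 components ⇔ at least 4 successes in the first 5. With X ~ Binomial(5, 0.86), P(Y ≤ 5) = 1 − P(X ≤ 3).
  k=0: C(5,0)·0.86^0·0.14^5 = 0.000054
  k=1: C(5,1)·0.86^1·0.14^4 = 0.001652
  k=2: C(5,2)·0.86^2·0.14^3 = 0.020295
  k=3: C(5,3)·0.86^3·0.14^2 = 0.124667
1 − 0.146667 = 0.853333

0.8533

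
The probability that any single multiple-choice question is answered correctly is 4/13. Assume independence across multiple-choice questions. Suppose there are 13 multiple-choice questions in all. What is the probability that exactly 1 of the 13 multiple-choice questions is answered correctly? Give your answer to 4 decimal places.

0.0485

X ~ Binomial(n=13, p=0.307692).
P(X=1) = C(13,1) · p^1 · (1−p)^12
= 13 · 0.30769 · 0.012122 = 0.048490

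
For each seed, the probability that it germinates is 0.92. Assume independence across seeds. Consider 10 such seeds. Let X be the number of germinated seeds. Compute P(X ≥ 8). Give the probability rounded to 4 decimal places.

X ~ Binomial(10, 0.92); P(X ≥ 8) = Σ C(10,k) p^k (1−p)^(10−k) over k:
  k=8: C(10,8)·0.92^8·0.08^2 = 0.147807
  k=9: C(10,9)·0.92^9·0.08^1 = 0.377729
  k=10: C(10,10)·0.92^10·0.08^0 = 0.434388
Total = 0.959925

0.9599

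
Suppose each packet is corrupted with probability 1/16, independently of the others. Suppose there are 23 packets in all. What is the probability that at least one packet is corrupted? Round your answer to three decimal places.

P(at least one) = 1 − P(none) = 1 − (1 − 0.0625)^23
= 1 − 0.22664 = 0.77336

0.773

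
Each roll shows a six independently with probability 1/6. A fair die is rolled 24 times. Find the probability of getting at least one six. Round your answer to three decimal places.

0.987

P(at least one) = 1 − P(none) = 1 − (1 − 0.166667)^24
= 1 − 0.01258 = 0.98742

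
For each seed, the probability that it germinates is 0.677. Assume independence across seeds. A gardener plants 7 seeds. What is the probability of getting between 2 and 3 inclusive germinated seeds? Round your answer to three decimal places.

X ~ Binomial(7, 0.677); P(2 ≤ X ≤ 3) = Σ C(7,k) p^k (1−p)^(7−k) over k:
  k=2: C(7,2)·0.677^2·0.323^5 = 0.03384
  k=3: C(7,3)·0.677^3·0.323^4 = 0.11821
Total = 0.15205

0.152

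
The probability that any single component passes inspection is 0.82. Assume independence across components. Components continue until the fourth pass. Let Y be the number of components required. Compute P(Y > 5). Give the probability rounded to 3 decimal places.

0.222

Needing more than 5 components ⇔ fewer than 4 successes in the first 5. With X ~ Binomial(5, 0.82), P(Y > 5) = P(X ≤ 3).
  k=0: C(5,0)·0.82^0·0.18^5 = 0.00019
  k=1: C(5,1)·0.82^1·0.18^4 = 0.00430
  k=2: C(5,2)·0.82^2·0.18^3 = 0.03921
  k=3: C(5,3)·0.82^3·0.18^2 = 0.17864
P(X ≤ 3) = 0.22235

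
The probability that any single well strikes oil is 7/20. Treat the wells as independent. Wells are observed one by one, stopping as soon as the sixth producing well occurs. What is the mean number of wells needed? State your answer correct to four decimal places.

17.1429

Y = total wells until the sixth success; negative binomial with r=6, p=0.35.
E[Y] = r / p = 6 / 0.35 = 17.142857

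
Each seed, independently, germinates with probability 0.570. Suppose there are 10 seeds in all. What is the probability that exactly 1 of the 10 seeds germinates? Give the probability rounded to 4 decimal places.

0.0029

X ~ Binomial(n=10, p=0.57).
P(X=1) = C(10,1) · p^1 · (1−p)^9
= 10 · 0.57 · 0.00050259 = 0.002865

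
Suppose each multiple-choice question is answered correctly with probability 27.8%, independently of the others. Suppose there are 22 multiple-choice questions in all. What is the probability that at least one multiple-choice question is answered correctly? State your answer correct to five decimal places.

P(at least one) = 1 − P(none) = 1 − (1 − 0.278)^22
= 1 − 0.0007724 = 0.9992276

0.99923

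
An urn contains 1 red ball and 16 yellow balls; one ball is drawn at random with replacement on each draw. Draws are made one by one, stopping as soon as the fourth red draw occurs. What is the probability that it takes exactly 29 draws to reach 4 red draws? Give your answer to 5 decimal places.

0.00862

Y = trial on which the fourth success occurs; negative binomial, r=4, p=0.058824.
P(Y=29) = C(28,3) · p^4 · (1−p)^25
= 3276 · 1.1973e-05 · 0.21967 = 0.0086164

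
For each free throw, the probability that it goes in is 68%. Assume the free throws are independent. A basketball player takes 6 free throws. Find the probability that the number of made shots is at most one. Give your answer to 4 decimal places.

X ~ Binomial(6, 0.68); P(X ≤ 1) = Σ C(6,k) p^k (1−p)^(6−k) over k:
  k=0: C(6,0)·0.68^0·0.32^6 = 0.001074
  k=1: C(6,1)·0.68^1·0.32^5 = 0.013690
Total = 0.014764

0.0148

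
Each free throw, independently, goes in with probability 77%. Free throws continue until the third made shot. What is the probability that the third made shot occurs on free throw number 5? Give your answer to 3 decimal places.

Y = trial on which the third success occurs; negative binomial, r=3, p=0.77.
P(Y=5) = C(4,2) · p^3 · (1−p)^2
= 6 · 0.45653 · 0.0529 = 0.14490

0.145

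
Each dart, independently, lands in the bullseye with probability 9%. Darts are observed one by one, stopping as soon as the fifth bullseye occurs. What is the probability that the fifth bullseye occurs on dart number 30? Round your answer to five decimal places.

Y = trial on which the fifth success occurs; negative binomial, r=5, p=0.09.
P(Y=30) = C(29,4) · p^5 · (1−p)^25
= 23751 · 5.9049e-06 · 0.094631 = 0.0132718

0.01327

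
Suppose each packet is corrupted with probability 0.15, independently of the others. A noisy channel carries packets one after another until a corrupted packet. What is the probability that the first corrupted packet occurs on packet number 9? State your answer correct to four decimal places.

Geometric (trials to first success), p = 0.15.
P(Y = 9) = (1−p)^8 · p = 0.27249 · 0.15 = 0.040874

0.0409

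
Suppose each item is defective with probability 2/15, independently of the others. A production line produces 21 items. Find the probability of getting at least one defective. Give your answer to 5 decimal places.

0.95047

P(at least one) = 1 − P(none) = 1 − (1 − 0.133333)^21
= 1 − 0.0495329 = 0.9504671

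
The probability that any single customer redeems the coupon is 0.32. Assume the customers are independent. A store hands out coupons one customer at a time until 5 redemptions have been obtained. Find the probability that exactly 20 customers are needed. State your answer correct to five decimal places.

0.03997

Y = trial on which the fifth success occurs; negative binomial, r=5, p=0.32.
P(Y=20) = C(19,4) · p^5 · (1−p)^15
= 3876 · 0.0033554 · 0.0030735 = 0.0399731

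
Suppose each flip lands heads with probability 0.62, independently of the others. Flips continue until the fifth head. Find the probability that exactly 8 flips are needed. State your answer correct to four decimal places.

Y = trial on which the fifth success occurs; negative binomial, r=5, p=0.62.
P(Y=8) = C(7,4) · p^5 · (1−p)^3
= 35 · 0.091613 · 0.054872 = 0.175945

0.1759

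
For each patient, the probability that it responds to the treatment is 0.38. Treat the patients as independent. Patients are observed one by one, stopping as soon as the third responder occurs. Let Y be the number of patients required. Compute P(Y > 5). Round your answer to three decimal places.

Needing more than 5 patients ⇔ fewer than 3 successes in the first 5. With X ~ Binomial(5, 0.38), P(Y > 5) = P(X ≤ 2).
  k=0: C(5,0)·0.38^0·0.62^5 = 0.09161
  k=1: C(5,1)·0.38^1·0.62^4 = 0.28075
  k=2: C(5,2)·0.38^2·0.62^3 = 0.34415
P(X ≤ 2) = 0.71651

0.717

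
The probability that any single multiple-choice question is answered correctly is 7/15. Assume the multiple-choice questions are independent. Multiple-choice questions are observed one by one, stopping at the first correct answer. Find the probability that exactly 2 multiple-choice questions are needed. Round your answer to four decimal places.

Geometric (trials to first success), p = 0.466667.
P(Y = 2) = (1−p)^1 · p = 0.53333 · 0.466667 = 0.248889

0.2489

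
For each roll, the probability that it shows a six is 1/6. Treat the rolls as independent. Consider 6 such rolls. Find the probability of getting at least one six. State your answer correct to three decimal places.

P(at least one) = 1 − P(none) = 1 − (1 − 0.166667)^6
= 1 − 0.33490 = 0.66510

0.665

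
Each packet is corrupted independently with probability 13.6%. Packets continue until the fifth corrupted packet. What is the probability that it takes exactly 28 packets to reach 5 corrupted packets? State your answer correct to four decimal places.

0.0283

Y = trial on which the fifth success occurs; negative binomial, r=5, p=0.136.
P(Y=28) = C(27,4) · p^5 · (1−p)^23
= 17550 · 4.6526e-05 · 0.034659 = 0.028300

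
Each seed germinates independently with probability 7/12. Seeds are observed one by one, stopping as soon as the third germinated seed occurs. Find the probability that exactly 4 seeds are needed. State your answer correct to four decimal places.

Y = trial on which the third success occurs; negative binomial, r=3, p=0.583333.
P(Y=4) = C(3,2) · p^3 · (1−p)^1
= 3 · 0.1985 · 0.41667 = 0.248119

0.2481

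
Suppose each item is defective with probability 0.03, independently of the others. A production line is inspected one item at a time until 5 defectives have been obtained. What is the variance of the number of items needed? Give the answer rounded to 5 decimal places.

Y = total items until the fifth success; negative binomial with r=5, p=0.03.
Var(Y) = r(1−p)/p² = 5·0.97 / 0.03² = 5388.8888889

5388.88889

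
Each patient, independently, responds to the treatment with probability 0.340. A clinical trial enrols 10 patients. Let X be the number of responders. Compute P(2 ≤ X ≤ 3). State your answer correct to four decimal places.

0.4446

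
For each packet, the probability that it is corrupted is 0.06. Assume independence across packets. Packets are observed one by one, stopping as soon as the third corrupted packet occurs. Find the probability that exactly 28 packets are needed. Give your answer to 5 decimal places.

0.01614

Y = trial on which the third success occurs; negative binomial, r=3, p=0.06.
P(Y=28) = C(27,2) · p^3 · (1−p)^25
= 351 · 0.000216 · 0.21291 = 0.0161420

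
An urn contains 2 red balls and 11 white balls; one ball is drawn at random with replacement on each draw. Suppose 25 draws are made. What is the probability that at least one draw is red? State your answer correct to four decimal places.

P(at least one) = 1 − P(none) = 1 − (1 − 0.153846)^25
= 1 − 0.015354 = 0.984646

0.9846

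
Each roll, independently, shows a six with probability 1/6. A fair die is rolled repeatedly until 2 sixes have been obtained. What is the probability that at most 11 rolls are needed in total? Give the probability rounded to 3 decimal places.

0.569

Finishing within 11 rolls ⇔ at least 2 successes in the first 11. With X ~ Binomial(11, 0.166667), P(Y ≤ 11) = 1 − P(X ≤ 1).
  k=0: C(11,0)·0.166667^0·0.833333^11 = 0.13459
  k=1: C(11,1)·0.166667^1·0.833333^10 = 0.29609
1 − 0.43068 = 0.56932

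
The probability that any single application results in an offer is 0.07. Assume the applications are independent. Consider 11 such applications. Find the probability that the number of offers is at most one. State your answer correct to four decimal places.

0.8228

X ~ Binomial(11, 0.07); P(X ≤ 1) = Σ C(11,k) p^k (1−p)^(11−k) over k:
  k=0: C(11,0)·0.07^0·0.93^11 = 0.450104
  k=1: C(11,1)·0.07^1·0.93^10 = 0.372666
Total = 0.822770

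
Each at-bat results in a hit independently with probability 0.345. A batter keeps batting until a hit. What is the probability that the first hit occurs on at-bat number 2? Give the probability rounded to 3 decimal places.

Geometric (trials to first success), p = 0.345.
P(Y = 2) = (1−p)^1 · p = 0.655 · 0.345 = 0.22598

0.226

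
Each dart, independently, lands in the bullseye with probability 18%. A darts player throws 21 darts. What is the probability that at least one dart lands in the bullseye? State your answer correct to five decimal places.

P(at least one) = 1 − P(none) = 1 − (1 − 0.18)^21
= 1 − 0.0154914 = 0.9845086

0.98451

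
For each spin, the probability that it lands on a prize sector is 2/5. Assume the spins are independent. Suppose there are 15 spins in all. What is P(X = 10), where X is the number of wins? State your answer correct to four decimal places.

0.0245

X ~ Binomial(n=15, p=0.40).
P(X=10) = C(15,10) · p^10 · (1−p)^5
= 3003 · 0.00010486 · 0.07776 = 0.024486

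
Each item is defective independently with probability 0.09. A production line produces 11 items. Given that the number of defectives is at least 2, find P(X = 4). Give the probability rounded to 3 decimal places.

0.043

X ~ Binomial(11, 0.09). Want P(X=4 | X≥2) = P(X=4) / P(X≥2).
P(X=4) = C(11,4)·0.09^4·0.91^7 = 0.01119
P(X≥2) = 1 − 0.35437 − 0.38552 = 0.26011
Ratio = 0.01119 / 0.26011 = 0.04301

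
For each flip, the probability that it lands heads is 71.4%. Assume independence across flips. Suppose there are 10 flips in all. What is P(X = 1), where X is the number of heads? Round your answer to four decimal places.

0.0001

X ~ Binomial(n=10, p=0.714).
P(X=1) = C(10,1) · p^1 · (1−p)^9
= 10 · 0.714 · 1.2802e-05 = 0.000091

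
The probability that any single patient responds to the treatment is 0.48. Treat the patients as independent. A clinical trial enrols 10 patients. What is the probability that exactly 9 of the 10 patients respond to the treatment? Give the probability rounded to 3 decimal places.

X ~ Binomial(n=10, p=0.48).
P(X=9) = C(10,9) · p^9 · (1−p)^1
= 10 · 0.0013526 · 0.52 = 0.00703

0.007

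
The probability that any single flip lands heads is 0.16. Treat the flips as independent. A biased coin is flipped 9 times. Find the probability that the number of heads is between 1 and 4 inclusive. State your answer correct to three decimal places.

X ~ Binomial(9, 0.16); P(1 ≤ X ≤ 4) = Σ C(9,k) p^k (1−p)^(9−k) over k:
  k=1: C(9,1)·0.16^1·0.84^8 = 0.35694
  k=2: C(9,2)·0.16^2·0.84^7 = 0.27196
  k=3: C(9,3)·0.16^3·0.84^6 = 0.12087
  k=4: C(9,4)·0.16^4·0.84^5 = 0.03453
Total = 0.78430

0.784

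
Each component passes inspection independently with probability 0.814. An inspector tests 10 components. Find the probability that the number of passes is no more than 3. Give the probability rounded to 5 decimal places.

X ~ Binomial(10, 0.814); P(X ≤ 3) = Σ C(10,k) p^k (1−p)^(10−k) over k:
  k=0: C(10,0)·0.814^0·0.186^10 = 0.0000000
  k=1: C(10,1)·0.814^1·0.186^9 = 0.0000022
  k=2: C(10,2)·0.814^2·0.186^8 = 0.0000427
  k=3: C(10,3)·0.814^3·0.186^7 = 0.0004985
Total = 0.0005434

0.00054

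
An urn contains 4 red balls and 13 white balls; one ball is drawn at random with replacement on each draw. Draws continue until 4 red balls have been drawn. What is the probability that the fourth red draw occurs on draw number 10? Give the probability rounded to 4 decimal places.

0.0515

Y = trial on which the fourth success occurs; negative binomial, r=4, p=0.235294.
P(Y=10) = C(9,3) · p^4 · (1−p)^6
= 84 · 0.0030651 · 0.19997 = 0.051486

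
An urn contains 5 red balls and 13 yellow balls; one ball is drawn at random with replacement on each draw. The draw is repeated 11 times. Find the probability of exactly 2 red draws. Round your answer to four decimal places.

X ~ Binomial(n=11, p=0.277778).
P(X=2) = C(11,2) · p^2 · (1−p)^9
= 55 · 0.07716 · 0.053461 = 0.226880

0.2269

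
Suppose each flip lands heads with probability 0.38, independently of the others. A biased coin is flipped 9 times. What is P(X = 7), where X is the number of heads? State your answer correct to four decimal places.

0.0158

X ~ Binomial(n=9, p=0.38).
P(X=7) = C(9,7) · p^7 · (1−p)^2
= 36 · 0.0011442 · 0.3844 = 0.015833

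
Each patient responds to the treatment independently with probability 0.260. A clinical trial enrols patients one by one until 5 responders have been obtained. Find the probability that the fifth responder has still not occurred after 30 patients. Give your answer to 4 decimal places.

0.0787

Needing more than 30 patients ⇔ fewer than 5 successes in the first 30. With X ~ Binomial(30, 0.26), P(Y > 30) = P(X ≤ 4).
  k=0: C(30,0)·0.26^0·0.74^30 = 0.000119
  k=1: C(30,1)·0.26^1·0.74^29 = 0.001258
  k=2: C(30,2)·0.26^2·0.74^28 = 0.006411
  k=3: C(30,3)·0.26^3·0.74^27 = 0.021023
  k=4: C(30,4)·0.26^4·0.74^26 = 0.049859
P(X ≤ 4) = 0.078672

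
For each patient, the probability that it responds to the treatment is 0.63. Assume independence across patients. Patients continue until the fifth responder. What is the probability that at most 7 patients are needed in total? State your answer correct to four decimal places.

Finishing within 7 patients ⇔ at least 5 successes in the first 7. With X ~ Binomial(7, 0.63), P(Y ≤ 7) = 1 − P(X ≤ 4).
  k=0: C(7,0)·0.63^0·0.37^7 = 0.000949
  k=1: C(7,1)·0.63^1·0.37^6 = 0.011315
  k=2: C(7,2)·0.63^2·0.37^5 = 0.057797
  k=3: C(7,3)·0.63^3·0.37^4 = 0.164020
  k=4: C(7,4)·0.63^4·0.37^3 = 0.279277
1 − 0.513359 = 0.486641

0.4866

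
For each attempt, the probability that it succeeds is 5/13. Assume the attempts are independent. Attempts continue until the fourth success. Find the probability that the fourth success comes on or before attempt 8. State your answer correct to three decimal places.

0.370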